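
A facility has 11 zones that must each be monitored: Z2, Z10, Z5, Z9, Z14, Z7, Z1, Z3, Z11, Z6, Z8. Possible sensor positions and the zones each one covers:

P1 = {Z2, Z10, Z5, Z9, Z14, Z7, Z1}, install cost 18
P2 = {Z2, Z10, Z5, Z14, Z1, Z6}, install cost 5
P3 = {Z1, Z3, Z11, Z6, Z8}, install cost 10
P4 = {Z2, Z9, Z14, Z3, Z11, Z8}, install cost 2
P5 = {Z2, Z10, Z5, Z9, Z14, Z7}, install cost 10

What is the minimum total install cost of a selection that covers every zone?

17

P2, P4, P5 cover every zone at install cost 5 + 2 + 10 = 17.
Any cover uses at least 2 sensor positions; among all covering selections none totals below 17.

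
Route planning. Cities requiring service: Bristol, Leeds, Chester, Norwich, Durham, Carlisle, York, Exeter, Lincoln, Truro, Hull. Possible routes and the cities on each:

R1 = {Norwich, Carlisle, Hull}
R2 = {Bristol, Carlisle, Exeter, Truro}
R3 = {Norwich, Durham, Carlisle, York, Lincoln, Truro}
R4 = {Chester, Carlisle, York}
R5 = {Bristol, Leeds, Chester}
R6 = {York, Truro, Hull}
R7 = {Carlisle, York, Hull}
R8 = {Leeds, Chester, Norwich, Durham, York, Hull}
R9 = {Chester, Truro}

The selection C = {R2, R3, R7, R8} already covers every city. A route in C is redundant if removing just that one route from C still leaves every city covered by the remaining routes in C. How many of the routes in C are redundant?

1

Drop R2: Bristol, Exeter uncovered — not redundant.
Drop R3: Lincoln uncovered — not redundant.
Drop R7: the rest still cover every city — redundant.
Drop R8: Leeds, Chester uncovered — not redundant.
1 redundant: R7.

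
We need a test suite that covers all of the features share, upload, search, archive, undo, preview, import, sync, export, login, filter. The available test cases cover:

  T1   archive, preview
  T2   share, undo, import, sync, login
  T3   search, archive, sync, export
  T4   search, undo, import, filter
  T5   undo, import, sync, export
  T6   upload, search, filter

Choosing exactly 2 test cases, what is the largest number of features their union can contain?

8

Choosing T2, T3 covers {share, search, archive, undo, import, sync, export, login} — 8 features.
No choice of 2 test cases does better; here upload, preview, filter are left uncovered.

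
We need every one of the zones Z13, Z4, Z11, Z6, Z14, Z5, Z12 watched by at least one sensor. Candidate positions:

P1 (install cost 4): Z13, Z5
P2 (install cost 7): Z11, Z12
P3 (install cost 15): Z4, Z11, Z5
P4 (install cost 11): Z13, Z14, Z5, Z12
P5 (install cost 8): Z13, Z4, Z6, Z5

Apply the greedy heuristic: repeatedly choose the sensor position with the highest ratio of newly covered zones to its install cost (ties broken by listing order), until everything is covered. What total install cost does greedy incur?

Pick 1: P1 adds 2 new (Z13, Z5) at install cost 4 (ratio 2/4).
Pick 2: P2 adds 2 new (Z11, Z12) at install cost 7 (ratio 2/7).
Pick 3: P5 adds 2 new (Z4, Z6) at install cost 8 (ratio 2/8).
Pick 4: P4 adds 1 new (Z14) at install cost 11 (ratio 1/11).
Greedy total install cost: 4 + 7 + 8 + 11 = 30. (The true optimum is 26, so greedy overshoots here.)

30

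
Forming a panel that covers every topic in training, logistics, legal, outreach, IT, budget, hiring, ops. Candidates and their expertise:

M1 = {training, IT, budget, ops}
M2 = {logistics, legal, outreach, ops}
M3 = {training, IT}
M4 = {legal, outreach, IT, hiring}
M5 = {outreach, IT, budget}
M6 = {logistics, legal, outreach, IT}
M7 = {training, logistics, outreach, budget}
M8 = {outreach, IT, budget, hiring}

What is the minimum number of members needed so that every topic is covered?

M1, M2, M4 together cover {training, logistics, legal, outreach, IT, budget, hiring, ops} — every topic.
No 2 of the 8 members cover everything (all 28 pairs fall short), so 3 is minimum.

3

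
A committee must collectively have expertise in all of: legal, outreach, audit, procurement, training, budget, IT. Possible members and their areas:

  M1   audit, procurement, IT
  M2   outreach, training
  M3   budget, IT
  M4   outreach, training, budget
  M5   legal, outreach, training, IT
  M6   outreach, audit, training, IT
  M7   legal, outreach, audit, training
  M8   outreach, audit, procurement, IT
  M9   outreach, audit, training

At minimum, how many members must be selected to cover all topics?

3

M1, M3, M5 together cover {legal, outreach, audit, procurement, training, budget, IT} — every topic.
No 2 of the 9 members cover everything (all 36 pairs fall short), so 3 is minimum.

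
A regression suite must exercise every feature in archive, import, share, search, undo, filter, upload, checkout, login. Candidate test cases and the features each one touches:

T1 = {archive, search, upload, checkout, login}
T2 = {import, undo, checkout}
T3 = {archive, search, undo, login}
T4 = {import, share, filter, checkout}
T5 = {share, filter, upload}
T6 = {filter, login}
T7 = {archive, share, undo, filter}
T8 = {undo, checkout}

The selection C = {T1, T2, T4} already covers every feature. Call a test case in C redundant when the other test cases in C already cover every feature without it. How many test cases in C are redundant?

Drop T1: archive, search, upload, login uncovered — not redundant.
Drop T2: undo uncovered — not redundant.
Drop T4: share, filter uncovered — not redundant.
None of the test cases in C is redundant.

0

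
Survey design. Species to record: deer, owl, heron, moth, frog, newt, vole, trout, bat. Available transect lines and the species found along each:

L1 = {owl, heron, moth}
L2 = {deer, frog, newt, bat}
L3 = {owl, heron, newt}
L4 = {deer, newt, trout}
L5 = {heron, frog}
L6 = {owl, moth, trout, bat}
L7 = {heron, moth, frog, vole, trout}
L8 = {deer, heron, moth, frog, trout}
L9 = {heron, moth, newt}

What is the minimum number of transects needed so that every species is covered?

3

L1, L2, L7 together cover {deer, owl, heron, moth, frog, newt, vole, trout, bat} — every species.
No 2 of the 9 transects cover everything (all 36 pairs fall short), so 3 is minimum.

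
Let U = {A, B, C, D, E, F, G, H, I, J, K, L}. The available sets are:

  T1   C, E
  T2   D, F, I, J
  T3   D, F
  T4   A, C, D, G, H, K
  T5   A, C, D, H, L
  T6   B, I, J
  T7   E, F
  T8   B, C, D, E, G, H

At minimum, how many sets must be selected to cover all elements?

4

T2, T4, T5, T8 together cover {A, B, C, D, E, F, G, H, I, J, K, L} — every element.
No 3 of the 8 sets cover everything (all 56 triples fall short), so 4 is minimum.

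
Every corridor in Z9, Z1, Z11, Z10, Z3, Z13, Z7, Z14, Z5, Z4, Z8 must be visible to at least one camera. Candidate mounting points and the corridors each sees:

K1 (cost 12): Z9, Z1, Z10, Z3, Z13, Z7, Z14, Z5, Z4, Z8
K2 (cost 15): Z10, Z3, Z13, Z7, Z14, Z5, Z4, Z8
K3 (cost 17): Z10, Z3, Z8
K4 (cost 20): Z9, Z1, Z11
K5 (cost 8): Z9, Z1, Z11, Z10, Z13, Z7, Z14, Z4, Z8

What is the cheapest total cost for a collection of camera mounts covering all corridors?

20

K1, K5 cover every corridor at cost 12 + 8 = 20.
Any cover uses at least 2 camera mounts; among all covering selections none totals below 20.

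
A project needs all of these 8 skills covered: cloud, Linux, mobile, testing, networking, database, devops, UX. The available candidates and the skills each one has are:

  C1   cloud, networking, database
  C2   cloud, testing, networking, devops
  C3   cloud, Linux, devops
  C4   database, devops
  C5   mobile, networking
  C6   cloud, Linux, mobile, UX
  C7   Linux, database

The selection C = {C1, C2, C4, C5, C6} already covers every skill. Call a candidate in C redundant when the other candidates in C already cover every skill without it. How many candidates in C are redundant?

Drop C1: the rest still cover every skill — redundant.
Drop C2: testing uncovered — not redundant.
Drop C4: the rest still cover every skill — redundant.
Drop C5: the rest still cover every skill — redundant.
Drop C6: Linux, UX uncovered — not redundant.
3 redundant: C1, C4, C5.

3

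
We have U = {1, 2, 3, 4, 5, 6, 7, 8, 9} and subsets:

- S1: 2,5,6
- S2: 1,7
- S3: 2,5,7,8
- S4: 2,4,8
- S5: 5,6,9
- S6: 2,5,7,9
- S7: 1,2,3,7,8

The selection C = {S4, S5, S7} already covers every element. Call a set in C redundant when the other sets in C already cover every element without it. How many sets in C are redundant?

Drop S4: 4 uncovered — not redundant.
Drop S5: 5, 6, 9 uncovered — not redundant.
Drop S7: 1, 3, 7 uncovered — not redundant.
None of the sets in C is redundant.

0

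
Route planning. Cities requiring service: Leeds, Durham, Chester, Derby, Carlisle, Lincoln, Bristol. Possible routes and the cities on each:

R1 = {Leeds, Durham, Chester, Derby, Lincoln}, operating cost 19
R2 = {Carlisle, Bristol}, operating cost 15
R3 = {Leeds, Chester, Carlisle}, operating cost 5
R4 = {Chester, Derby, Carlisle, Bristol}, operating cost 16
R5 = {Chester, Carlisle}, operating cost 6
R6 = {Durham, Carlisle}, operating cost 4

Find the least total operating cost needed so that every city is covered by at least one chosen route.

34

R1, R2 cover every city at operating cost 19 + 15 = 34.
Any cover uses at least 2 routes; among all covering selections none totals below 34.
Greedy by coverage-per-operating cost would pick R3, R6, R4, R1 for 44 — worse than the optimum 34.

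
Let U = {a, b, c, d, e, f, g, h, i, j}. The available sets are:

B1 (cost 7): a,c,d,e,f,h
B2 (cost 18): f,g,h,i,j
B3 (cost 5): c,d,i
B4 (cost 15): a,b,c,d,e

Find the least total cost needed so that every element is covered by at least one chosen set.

33

B2, B4 cover every element at cost 18 + 15 = 33.
Any cover uses at least 2 sets; among all covering selections none totals below 33.
Greedy by coverage-per-cost would pick B1, B3, B2, B4 for 45 — worse than the optimum 33.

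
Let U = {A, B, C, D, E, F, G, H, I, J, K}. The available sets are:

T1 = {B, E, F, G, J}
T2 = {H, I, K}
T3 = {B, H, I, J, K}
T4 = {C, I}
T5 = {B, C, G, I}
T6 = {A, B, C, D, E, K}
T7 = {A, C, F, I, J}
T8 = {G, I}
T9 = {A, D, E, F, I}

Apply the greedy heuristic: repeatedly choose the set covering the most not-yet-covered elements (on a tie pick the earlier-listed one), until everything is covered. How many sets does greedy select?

3

Pick 1: T6 covers 6 new elements (A, B, C, D, E, K).
Pick 2: T1 covers 3 new elements (F, G, J).
Pick 3: T2 covers 2 new elements (H, I).
Greedy uses 3 sets.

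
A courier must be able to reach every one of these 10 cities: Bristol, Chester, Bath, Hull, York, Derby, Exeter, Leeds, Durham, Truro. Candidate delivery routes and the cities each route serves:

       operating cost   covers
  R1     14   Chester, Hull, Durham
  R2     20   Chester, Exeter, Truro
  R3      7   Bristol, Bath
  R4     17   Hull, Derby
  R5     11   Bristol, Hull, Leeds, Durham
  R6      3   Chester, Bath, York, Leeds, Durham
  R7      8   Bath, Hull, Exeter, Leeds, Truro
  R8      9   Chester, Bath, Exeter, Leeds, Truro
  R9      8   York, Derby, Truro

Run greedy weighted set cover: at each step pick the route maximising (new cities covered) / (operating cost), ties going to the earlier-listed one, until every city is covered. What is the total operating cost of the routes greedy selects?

Pick 1: R6 adds 5 new (Chester, Bath, York, Leeds, Durham) at operating cost 3 (ratio 5/3).
Pick 2: R7 adds 3 new (Hull, Exeter, Truro) at operating cost 8 (ratio 3/8).
Pick 3: R3 adds 1 new (Bristol) at operating cost 7 (ratio 1/7).
Pick 4: R9 adds 1 new (Derby) at operating cost 8 (ratio 1/8).
Greedy total operating cost: 3 + 8 + 7 + 8 = 26.

26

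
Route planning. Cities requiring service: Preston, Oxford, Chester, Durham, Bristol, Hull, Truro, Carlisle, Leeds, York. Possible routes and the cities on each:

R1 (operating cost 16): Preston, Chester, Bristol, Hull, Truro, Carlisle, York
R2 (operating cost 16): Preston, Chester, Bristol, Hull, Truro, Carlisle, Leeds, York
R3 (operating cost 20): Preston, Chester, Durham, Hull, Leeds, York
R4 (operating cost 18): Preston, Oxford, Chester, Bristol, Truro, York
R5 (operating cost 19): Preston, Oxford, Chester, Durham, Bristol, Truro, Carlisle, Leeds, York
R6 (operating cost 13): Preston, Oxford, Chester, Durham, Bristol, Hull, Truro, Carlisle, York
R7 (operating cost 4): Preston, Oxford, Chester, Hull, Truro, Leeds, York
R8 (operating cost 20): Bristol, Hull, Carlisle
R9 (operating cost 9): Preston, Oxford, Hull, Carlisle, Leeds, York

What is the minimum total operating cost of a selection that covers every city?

17

R6, R7 cover every city at operating cost 13 + 4 = 17.
Any cover uses at least 2 routes; among all covering selections none totals below 17.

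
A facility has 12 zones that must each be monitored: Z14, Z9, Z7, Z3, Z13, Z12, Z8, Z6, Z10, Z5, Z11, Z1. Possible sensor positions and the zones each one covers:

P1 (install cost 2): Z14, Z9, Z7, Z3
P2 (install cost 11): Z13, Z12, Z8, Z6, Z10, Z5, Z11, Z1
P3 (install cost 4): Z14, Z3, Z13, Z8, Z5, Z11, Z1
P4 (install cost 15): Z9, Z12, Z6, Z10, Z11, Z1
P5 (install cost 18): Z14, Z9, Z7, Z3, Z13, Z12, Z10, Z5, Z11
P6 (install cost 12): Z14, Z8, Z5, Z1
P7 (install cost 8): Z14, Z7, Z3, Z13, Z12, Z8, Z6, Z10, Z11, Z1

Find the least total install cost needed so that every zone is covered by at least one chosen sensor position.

13

P1, P2 cover every zone at install cost 2 + 11 = 13.
Any cover uses at least 2 sensor positions; among all covering selections none totals below 13.
Greedy by coverage-per-install cost would pick P1, P3, P7 for 14 — worse than the optimum 13.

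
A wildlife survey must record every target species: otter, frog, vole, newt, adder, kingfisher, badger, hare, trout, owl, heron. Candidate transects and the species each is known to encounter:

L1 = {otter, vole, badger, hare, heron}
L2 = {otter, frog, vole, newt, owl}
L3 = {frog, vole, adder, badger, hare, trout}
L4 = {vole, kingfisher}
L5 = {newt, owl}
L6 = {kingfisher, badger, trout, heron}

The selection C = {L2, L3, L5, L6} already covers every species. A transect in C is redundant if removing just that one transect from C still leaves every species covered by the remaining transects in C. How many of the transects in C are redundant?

1

Drop L2: otter uncovered — not redundant.
Drop L3: adder, hare uncovered — not redundant.
Drop L5: the rest still cover every species — redundant.
Drop L6: kingfisher, heron uncovered — not redundant.
1 redundant: L5.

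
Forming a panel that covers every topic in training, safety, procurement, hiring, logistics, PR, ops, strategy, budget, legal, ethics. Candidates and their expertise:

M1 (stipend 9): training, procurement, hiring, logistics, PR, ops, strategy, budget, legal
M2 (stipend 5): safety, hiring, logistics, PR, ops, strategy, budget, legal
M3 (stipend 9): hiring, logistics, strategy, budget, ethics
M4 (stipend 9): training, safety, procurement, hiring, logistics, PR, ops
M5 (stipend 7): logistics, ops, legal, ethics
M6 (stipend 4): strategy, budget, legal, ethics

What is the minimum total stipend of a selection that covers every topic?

M4, M6 cover every topic at stipend 9 + 4 = 13.
Any cover uses at least 2 members; among all covering selections none totals below 13.
Greedy by coverage-per-stipend would pick M2, M6, M1 for 18 — worse than the optimum 13.

13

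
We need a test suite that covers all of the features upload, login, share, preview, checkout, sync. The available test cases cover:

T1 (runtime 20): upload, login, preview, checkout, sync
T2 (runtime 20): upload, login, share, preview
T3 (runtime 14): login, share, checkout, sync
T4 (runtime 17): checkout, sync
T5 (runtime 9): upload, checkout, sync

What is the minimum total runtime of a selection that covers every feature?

T2, T5 cover every feature at runtime 20 + 9 = 29.
Any cover uses at least 2 test cases; among all covering selections none totals below 29.

29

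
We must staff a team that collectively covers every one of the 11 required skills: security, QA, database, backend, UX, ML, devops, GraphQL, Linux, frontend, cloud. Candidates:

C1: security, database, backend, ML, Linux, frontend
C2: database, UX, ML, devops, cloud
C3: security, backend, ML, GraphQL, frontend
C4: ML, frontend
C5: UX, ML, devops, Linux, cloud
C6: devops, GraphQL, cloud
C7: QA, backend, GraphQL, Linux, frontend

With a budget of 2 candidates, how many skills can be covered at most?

Choosing C2, C7 covers {QA, database, backend, UX, ML, devops, GraphQL, Linux, frontend, cloud} — 10 skills.
No choice of 2 candidates does better; here security is left uncovered.

10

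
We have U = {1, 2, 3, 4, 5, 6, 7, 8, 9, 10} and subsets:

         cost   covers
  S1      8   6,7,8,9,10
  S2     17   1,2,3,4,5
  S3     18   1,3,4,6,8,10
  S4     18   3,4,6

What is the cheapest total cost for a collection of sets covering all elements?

25

S1, S2 cover every element at cost 8 + 17 = 25.
Any cover uses at least 2 sets; among all covering selections none totals below 25.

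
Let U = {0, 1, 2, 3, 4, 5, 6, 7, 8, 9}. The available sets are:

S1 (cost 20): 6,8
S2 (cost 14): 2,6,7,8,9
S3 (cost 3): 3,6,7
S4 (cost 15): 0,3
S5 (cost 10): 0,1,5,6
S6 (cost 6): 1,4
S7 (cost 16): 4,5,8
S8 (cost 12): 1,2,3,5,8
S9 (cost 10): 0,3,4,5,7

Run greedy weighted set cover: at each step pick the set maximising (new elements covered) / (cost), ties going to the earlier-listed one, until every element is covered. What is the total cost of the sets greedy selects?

45

Pick 1: S3 adds 3 new (3, 6, 7) at cost 3 (ratio 3/3).
Pick 2: S6 adds 2 new (1, 4) at cost 6 (ratio 2/6).
Pick 3: S8 adds 3 new (2, 5, 8) at cost 12 (ratio 3/12).
Pick 4: S5 adds 1 new (0) at cost 10 (ratio 1/10).
Pick 5: S2 adds 1 new (9) at cost 14 (ratio 1/14).
Greedy total cost: 3 + 6 + 12 + 10 + 14 = 45. (The true optimum is 30, so greedy overshoots here.)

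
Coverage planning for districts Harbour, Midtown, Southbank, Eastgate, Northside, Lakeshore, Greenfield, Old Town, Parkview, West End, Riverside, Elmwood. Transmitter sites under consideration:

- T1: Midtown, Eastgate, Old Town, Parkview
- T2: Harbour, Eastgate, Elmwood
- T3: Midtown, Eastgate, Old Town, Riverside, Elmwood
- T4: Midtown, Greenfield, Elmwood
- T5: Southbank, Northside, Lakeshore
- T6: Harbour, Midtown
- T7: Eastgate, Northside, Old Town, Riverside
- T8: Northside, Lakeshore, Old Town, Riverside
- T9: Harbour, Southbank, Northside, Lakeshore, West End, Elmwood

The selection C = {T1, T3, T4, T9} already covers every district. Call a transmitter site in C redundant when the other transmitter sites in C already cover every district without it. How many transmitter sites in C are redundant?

Drop T1: Parkview uncovered — not redundant.
Drop T3: Riverside uncovered — not redundant.
Drop T4: Greenfield uncovered — not redundant.
Drop T9: Harbour, Southbank, Northside, Lakeshore, … uncovered — not redundant.
None of the transmitter sites in C is redundant.

0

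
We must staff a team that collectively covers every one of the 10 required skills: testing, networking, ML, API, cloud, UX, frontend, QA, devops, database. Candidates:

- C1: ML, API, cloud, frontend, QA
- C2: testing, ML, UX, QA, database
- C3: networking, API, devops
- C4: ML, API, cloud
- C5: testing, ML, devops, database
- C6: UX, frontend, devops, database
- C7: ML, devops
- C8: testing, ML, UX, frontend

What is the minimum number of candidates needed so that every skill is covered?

3

C1, C2, C3 together cover {testing, networking, ML, API, cloud, UX, frontend, QA, devops, database} — every skill.
No 2 of the 8 candidates cover everything (all 28 pairs fall short), so 3 is minimum.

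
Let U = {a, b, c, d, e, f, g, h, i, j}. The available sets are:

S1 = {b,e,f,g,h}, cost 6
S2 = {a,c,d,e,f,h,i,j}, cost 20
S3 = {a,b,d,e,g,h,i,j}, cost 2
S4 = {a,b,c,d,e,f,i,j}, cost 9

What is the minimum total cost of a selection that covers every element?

S3, S4 cover every element at cost 2 + 9 = 11.
Any cover uses at least 2 sets; among all covering selections none totals below 11.

11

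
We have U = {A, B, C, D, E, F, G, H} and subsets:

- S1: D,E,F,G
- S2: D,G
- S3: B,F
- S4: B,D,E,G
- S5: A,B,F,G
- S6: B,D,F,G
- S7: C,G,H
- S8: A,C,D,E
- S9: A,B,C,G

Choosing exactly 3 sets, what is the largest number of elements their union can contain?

Choosing S1, S5, S7 covers {A, B, C, D, E, F, G, H} — 8 elements.
That is all 8 elements.

8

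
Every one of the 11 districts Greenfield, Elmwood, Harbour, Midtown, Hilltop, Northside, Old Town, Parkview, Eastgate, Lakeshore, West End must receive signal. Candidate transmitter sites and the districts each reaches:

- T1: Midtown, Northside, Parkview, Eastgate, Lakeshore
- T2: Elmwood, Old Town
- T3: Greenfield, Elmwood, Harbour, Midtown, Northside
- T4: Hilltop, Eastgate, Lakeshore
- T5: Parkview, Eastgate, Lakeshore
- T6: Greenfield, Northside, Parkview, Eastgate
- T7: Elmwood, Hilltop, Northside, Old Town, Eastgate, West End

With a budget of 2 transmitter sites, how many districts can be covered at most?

9

Choosing T1, T7 covers {Elmwood, Midtown, Hilltop, Northside, Old Town, Parkview, Eastgate, Lakeshore, West End} — 9 districts.
No choice of 2 transmitter sites does better; here Greenfield, Harbour are left uncovered.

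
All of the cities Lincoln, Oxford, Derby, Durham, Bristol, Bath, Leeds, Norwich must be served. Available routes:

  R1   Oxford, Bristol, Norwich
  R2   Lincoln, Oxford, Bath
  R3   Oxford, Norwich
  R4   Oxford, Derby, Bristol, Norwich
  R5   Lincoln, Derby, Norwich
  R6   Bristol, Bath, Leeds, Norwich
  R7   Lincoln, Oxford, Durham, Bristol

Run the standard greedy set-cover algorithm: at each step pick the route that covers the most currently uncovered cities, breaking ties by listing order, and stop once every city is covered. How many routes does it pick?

4

Pick 1: R4 covers 4 new cities (Oxford, Derby, Bristol, Norwich).
Pick 2: R2 covers 2 new cities (Lincoln, Bath).
Pick 3: R6 covers 1 new cities (Leeds).
Pick 4: R7 covers 1 new cities (Durham).
Greedy uses 4 routes. (The true minimum is 3.)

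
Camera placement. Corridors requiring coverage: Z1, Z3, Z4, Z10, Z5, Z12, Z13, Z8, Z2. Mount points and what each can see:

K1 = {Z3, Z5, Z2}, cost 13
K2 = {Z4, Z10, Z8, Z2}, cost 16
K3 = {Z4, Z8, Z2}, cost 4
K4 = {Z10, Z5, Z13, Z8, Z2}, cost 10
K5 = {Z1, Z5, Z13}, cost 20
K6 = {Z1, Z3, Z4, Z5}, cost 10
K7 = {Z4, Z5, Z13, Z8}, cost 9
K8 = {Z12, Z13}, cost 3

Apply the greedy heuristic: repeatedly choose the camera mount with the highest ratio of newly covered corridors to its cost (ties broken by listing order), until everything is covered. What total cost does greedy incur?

Pick 1: K3 adds 3 new (Z4, Z8, Z2) at cost 4 (ratio 3/4).
Pick 2: K8 adds 2 new (Z12, Z13) at cost 3 (ratio 2/3).
Pick 3: K6 adds 3 new (Z1, Z3, Z5) at cost 10 (ratio 3/10).
Pick 4: K4 adds 1 new (Z10) at cost 10 (ratio 1/10).
Greedy total cost: 4 + 3 + 10 + 10 = 27. (The true optimum is 23, so greedy overshoots here.)

27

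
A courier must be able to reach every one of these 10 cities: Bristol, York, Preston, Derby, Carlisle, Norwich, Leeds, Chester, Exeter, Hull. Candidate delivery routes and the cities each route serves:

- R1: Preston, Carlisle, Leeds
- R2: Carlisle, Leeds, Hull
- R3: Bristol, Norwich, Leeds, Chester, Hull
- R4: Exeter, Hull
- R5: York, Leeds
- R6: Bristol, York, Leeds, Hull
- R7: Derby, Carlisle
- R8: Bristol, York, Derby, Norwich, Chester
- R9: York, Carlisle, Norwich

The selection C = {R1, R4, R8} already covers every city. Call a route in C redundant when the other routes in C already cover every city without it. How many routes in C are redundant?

0

Drop R1: Preston, Carlisle, Leeds uncovered — not redundant.
Drop R4: Exeter, Hull uncovered — not redundant.
Drop R8: Bristol, York, Derby, Norwich, … uncovered — not redundant.
None of the routes in C is redundant.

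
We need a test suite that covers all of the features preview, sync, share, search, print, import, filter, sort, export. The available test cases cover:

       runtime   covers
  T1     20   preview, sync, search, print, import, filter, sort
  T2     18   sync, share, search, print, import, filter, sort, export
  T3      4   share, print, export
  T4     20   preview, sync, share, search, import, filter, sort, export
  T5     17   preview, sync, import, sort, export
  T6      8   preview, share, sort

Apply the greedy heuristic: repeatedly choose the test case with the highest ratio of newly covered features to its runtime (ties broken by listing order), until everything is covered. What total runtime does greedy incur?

Pick 1: T3 adds 3 new (share, print, export) at runtime 4 (ratio 3/4).
Pick 2: T1 adds 6 new (preview, sync, search, import, filter, sort) at runtime 20 (ratio 6/20).
Greedy total runtime: 4 + 20 = 24.

24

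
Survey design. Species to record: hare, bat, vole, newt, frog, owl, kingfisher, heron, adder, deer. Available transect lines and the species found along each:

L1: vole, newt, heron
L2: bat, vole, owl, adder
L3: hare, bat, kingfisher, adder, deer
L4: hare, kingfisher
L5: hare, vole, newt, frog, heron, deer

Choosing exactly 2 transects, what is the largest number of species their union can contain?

Choosing L2, L5 covers {hare, bat, vole, newt, frog, owl, heron, adder, deer} — 9 species.
No choice of 2 transects does better; here kingfisher is left uncovered.

9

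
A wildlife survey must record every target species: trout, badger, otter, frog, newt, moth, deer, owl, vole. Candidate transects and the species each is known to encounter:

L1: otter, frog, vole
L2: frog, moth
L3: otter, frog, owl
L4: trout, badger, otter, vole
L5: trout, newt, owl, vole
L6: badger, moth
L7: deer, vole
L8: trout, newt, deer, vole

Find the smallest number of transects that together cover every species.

L3, L6, L8 together cover {trout, badger, otter, frog, newt, moth, deer, owl, vole} — every species.
No 2 of the 8 transects cover everything (all 28 pairs fall short), so 3 is minimum.

3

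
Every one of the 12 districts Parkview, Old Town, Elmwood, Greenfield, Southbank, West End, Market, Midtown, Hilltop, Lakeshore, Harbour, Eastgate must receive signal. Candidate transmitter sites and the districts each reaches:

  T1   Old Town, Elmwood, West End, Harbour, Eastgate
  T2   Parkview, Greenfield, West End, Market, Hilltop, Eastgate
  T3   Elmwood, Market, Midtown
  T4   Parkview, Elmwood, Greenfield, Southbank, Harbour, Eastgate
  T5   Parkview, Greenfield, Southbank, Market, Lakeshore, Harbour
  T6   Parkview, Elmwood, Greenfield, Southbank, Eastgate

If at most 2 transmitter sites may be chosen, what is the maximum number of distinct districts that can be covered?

Choosing T1, T5 covers {Parkview, Old Town, Elmwood, Greenfield, Southbank, West End, Market, Lakeshore, Harbour, Eastgate} — 10 districts.
No choice of 2 transmitter sites does better; here Midtown, Hilltop are left uncovered.

10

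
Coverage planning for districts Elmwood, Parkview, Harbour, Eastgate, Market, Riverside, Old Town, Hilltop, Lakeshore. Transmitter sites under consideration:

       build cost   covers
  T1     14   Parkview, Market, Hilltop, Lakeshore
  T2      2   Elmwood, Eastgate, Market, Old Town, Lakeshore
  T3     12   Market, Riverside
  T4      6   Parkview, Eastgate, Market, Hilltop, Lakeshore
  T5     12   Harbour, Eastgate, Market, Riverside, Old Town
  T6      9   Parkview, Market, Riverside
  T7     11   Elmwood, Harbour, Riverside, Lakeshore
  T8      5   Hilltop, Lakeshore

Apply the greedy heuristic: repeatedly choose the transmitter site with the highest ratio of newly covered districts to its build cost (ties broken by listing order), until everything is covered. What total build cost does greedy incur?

19

Pick 1: T2 adds 5 new (Elmwood, Eastgate, Market, Old Town, Lakeshore) at build cost 2 (ratio 5/2).
Pick 2: T4 adds 2 new (Parkview, Hilltop) at build cost 6 (ratio 2/6).
Pick 3: T7 adds 2 new (Harbour, Riverside) at build cost 11 (ratio 2/11).
Greedy total build cost: 2 + 6 + 11 = 19.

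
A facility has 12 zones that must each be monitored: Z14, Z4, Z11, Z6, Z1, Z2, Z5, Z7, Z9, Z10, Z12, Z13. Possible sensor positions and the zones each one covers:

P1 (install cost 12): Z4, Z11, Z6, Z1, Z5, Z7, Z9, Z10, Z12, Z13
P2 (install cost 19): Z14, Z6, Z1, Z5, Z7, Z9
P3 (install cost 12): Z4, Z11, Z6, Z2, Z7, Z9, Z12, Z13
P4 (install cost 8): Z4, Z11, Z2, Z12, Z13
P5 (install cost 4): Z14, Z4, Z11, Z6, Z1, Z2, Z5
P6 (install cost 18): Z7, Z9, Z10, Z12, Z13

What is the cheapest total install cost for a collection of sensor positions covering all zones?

P1, P5 cover every zone at install cost 12 + 4 = 16.
Any cover uses at least 2 sensor positions; among all covering selections none totals below 16.

16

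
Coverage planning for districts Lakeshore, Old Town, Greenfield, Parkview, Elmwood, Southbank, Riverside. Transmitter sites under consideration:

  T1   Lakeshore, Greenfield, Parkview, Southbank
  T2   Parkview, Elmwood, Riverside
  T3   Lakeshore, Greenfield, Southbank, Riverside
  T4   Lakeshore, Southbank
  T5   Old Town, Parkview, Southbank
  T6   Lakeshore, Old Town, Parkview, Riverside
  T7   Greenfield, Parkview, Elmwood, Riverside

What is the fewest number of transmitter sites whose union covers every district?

3

T1, T2, T5 together cover {Lakeshore, Old Town, Greenfield, Parkview, Elmwood, Southbank, Riverside} — every district.
No 2 of the 7 transmitter sites cover everything (all 21 pairs fall short), so 3 is minimum.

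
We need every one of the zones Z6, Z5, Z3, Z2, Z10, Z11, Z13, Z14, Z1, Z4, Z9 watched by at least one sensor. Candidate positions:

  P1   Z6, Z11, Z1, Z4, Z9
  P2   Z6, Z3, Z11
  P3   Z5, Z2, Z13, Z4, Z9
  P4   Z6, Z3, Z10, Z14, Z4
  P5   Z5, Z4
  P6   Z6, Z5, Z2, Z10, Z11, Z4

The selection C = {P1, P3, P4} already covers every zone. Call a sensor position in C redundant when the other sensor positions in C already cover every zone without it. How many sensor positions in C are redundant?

Drop P1: Z11, Z1 uncovered — not redundant.
Drop P3: Z5, Z2, Z13 uncovered — not redundant.
Drop P4: Z3, Z10, Z14 uncovered — not redundant.
None of the sensor positions in C is redundant.

0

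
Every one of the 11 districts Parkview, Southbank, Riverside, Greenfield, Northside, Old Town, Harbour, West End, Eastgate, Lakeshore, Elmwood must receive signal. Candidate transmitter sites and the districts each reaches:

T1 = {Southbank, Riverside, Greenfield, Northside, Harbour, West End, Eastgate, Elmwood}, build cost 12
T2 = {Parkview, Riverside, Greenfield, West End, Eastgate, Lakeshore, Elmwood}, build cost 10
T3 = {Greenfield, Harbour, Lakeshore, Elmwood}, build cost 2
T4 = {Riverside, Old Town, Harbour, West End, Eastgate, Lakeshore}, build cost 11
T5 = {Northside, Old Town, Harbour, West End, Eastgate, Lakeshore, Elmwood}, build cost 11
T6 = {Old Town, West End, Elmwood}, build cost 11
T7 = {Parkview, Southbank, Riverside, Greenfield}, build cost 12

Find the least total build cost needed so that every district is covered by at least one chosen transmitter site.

23

T5, T7 cover every district at build cost 11 + 12 = 23.
Any cover uses at least 2 transmitter sites; among all covering selections none totals below 23.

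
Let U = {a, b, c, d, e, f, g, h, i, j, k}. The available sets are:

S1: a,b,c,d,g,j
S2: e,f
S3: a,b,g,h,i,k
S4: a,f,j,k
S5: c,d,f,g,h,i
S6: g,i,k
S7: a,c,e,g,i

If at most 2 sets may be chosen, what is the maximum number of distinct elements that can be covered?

9

Choosing S1, S3 covers {a, b, c, d, g, h, i, j, k} — 9 elements.
No choice of 2 sets does better; here e, f are left uncovered.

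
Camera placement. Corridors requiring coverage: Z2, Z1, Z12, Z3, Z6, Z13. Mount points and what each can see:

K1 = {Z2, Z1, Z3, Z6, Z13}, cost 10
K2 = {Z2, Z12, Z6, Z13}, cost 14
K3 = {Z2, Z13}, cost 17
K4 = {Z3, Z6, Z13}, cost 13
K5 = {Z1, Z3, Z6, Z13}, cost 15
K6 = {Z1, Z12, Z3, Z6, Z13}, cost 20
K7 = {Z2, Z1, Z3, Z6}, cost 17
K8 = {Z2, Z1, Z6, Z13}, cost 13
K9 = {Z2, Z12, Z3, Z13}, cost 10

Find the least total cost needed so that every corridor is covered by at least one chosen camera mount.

K1, K9 cover every corridor at cost 10 + 10 = 20.
Any cover uses at least 2 camera mounts; among all covering selections none totals below 20.

20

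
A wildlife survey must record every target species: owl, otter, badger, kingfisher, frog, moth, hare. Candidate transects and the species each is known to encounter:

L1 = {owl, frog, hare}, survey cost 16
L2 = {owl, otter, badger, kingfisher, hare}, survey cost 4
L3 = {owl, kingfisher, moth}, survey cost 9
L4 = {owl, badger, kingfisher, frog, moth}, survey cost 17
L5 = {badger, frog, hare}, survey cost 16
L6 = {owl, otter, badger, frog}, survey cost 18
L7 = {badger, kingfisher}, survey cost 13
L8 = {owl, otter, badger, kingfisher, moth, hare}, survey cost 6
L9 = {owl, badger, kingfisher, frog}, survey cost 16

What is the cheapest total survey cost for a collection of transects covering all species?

21

L2, L4 cover every species at survey cost 4 + 17 = 21.
Any cover uses at least 2 transects; among all covering selections none totals below 21.
Greedy by coverage-per-survey cost would pick L2, L8, L1 for 26 — worse than the optimum 21.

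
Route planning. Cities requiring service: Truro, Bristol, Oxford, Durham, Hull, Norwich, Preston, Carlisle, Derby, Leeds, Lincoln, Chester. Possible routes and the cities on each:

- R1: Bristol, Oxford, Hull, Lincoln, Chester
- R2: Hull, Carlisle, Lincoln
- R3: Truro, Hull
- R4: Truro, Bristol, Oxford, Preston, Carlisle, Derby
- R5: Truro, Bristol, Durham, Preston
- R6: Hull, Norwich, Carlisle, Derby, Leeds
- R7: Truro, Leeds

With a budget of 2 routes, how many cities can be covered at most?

Choosing R1, R4 covers {Truro, Bristol, Oxford, Hull, Preston, Carlisle, Derby, Lincoln, Chester} — 9 cities.
No choice of 2 routes does better; here Durham, Norwich, Leeds are left uncovered.

9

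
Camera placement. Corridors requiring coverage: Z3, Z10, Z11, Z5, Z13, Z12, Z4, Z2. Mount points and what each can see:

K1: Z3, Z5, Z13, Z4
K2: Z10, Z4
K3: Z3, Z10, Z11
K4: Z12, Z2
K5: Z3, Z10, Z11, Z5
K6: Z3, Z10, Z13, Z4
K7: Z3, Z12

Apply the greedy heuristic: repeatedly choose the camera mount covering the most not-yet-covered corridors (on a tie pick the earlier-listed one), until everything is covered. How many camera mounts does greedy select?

Pick 1: K1 covers 4 new corridors (Z3, Z5, Z13, Z4).
Pick 2: K3 covers 2 new corridors (Z10, Z11).
Pick 3: K4 covers 2 new corridors (Z12, Z2).
Greedy uses 3 camera mounts.

3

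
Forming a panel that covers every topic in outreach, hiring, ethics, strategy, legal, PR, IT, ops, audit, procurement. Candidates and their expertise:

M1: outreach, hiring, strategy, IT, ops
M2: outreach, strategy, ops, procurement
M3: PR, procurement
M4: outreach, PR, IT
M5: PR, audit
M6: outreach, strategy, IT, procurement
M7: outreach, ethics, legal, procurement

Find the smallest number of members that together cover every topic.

3

M1, M5, M7 together cover {outreach, hiring, ethics, strategy, legal, PR, IT, ops, audit, procurement} — every topic.
No 2 of the 7 members cover everything (all 21 pairs fall short), so 3 is minimum.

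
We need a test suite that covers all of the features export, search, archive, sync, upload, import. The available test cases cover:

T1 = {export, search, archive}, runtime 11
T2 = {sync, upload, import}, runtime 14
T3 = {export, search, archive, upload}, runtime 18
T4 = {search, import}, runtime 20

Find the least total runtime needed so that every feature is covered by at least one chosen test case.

25

T1, T2 cover every feature at runtime 11 + 14 = 25.
Any cover uses at least 2 test cases; among all covering selections none totals below 25.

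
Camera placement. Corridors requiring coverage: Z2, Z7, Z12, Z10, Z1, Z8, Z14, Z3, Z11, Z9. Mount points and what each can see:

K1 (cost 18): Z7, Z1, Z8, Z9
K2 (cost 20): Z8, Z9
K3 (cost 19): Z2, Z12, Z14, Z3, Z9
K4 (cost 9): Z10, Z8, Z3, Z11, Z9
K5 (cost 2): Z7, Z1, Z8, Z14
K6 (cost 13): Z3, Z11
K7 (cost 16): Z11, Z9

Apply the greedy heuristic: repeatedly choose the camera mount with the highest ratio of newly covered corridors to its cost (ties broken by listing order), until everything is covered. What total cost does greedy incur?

30

Pick 1: K5 adds 4 new (Z7, Z1, Z8, Z14) at cost 2 (ratio 4/2).
Pick 2: K4 adds 4 new (Z10, Z3, Z11, Z9) at cost 9 (ratio 4/9).
Pick 3: K3 adds 2 new (Z2, Z12) at cost 19 (ratio 2/19).
Greedy total cost: 2 + 9 + 19 = 30.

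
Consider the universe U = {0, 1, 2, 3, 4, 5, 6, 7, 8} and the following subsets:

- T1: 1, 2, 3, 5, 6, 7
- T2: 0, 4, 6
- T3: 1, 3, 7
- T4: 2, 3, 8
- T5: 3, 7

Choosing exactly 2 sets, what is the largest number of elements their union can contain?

Choosing T1, T2 covers {0, 1, 2, 3, 4, 5, 6, 7} — 8 elements.
No choice of 2 sets does better; here 8 is left uncovered.

8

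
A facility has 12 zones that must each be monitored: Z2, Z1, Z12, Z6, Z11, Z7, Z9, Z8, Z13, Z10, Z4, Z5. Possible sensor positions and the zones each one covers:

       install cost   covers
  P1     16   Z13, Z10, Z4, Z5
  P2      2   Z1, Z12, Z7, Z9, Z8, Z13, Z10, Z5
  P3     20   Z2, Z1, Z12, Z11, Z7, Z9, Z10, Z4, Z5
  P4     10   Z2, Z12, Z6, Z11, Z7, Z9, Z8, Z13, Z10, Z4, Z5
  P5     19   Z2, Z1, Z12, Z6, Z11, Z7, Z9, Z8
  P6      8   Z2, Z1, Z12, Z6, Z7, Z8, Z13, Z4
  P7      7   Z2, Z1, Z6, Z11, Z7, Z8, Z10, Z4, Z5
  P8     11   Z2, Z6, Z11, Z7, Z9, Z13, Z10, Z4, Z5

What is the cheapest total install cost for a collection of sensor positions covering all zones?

P2, P7 cover every zone at install cost 2 + 7 = 9.
Any cover uses at least 2 sensor positions; among all covering selections none totals below 9.

9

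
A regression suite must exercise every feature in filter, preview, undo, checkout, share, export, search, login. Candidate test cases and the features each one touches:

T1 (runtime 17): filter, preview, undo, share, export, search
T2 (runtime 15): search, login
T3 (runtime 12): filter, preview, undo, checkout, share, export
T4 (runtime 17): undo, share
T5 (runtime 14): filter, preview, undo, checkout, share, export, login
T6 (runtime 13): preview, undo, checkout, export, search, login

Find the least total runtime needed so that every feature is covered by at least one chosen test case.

25

T3, T6 cover every feature at runtime 12 + 13 = 25.
Any cover uses at least 2 test cases; among all covering selections none totals below 25.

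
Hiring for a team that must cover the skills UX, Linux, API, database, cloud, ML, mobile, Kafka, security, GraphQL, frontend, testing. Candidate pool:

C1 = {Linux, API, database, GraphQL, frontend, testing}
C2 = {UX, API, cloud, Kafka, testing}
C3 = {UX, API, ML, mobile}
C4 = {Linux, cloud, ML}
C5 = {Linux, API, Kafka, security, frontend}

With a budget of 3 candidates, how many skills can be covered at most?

Choosing C1, C2, C3 covers {UX, Linux, API, database, cloud, ML, mobile, Kafka, GraphQL, frontend, testing} — 11 skills.
No choice of 3 candidates does better; here security is left uncovered.

11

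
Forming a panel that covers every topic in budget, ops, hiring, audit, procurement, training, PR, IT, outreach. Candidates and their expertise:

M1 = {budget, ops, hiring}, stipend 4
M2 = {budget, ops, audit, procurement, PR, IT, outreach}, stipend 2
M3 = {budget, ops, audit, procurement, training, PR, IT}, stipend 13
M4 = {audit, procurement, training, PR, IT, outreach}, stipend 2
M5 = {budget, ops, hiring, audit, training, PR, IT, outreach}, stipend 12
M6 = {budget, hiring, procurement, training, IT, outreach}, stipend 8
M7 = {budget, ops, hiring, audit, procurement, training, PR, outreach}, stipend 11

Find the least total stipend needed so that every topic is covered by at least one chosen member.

M1, M4 cover every topic at stipend 4 + 2 = 6.
Any cover uses at least 2 members; among all covering selections none totals below 6.
Greedy by coverage-per-stipend would pick M2, M4, M1 for 8 — worse than the optimum 6.

6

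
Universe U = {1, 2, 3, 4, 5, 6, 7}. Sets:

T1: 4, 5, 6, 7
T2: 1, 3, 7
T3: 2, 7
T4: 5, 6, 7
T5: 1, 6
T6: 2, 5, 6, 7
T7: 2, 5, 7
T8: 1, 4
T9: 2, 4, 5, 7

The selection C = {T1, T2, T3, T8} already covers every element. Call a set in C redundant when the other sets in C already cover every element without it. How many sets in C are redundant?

1

Drop T1: 5, 6 uncovered — not redundant.
Drop T2: 3 uncovered — not redundant.
Drop T3: 2 uncovered — not redundant.
Drop T8: the rest still cover every element — redundant.
1 redundant: T8.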